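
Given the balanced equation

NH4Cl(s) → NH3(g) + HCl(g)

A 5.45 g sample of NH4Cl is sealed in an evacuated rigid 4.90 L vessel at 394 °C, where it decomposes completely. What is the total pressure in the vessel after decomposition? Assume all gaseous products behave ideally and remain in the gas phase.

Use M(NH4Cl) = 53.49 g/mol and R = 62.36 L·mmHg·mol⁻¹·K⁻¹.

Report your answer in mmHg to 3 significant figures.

1730 mmHg

n(NH4Cl) = 5.45 / 53.49 = 0.1019 mol
n(gas produced) = (2/1) × 0.1019 = 0.2038 mol
P = nRT/V = 0.2038 × 62.36 × 667.15 / 4.90 = 1730 mmHg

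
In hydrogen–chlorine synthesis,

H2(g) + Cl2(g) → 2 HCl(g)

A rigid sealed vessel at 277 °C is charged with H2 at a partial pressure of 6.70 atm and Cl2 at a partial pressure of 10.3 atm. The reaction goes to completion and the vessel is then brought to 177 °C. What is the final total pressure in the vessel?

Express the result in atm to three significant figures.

13.9 atm

At constant V, partial pressures at 277 °C are proportional to moles, so apply stoichiometry directly to pressures.
P(Cl2) required for 6.70 atm of H2 = (1/1) × 6.70 = 6.700 atm; available 10.3 atm, so H2 is limiting.
P(Cl2) remaining = 10.3 − (1/1) × 6.70 = 3.600 atm
P(gaseous products) = (2)/1 × 6.70 = 13.40 atm
P_total at 277 °C = 3.600 + 13.40 = 17.00 atm
Scaling to 177 °C: P = 17.00 × 450.15/550.15 = 13.91 atm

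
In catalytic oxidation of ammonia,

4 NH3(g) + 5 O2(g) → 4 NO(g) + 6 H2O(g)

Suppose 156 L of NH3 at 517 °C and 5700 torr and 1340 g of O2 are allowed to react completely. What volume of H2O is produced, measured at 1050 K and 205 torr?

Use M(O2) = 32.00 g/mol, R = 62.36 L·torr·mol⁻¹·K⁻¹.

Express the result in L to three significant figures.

8650 L

n(NH3) = PV/RT = (5700 × 156) / (62.36 × 790.15) = 18.05 mol
n(O2) = 1340 / 32.00 = 41.88 mol
For 18.05 mol NH3, stoichiometry requires (5/4) × 18.05 = 22.56 mol O2; 41.88 mol is available, so NH3 is limiting.
n(H2O) = (6/4) × 18.05 = 27.08 mol
V(H2O) = nRT/P = 27.08 × 62.36 × 1050 / 205 = 8649 L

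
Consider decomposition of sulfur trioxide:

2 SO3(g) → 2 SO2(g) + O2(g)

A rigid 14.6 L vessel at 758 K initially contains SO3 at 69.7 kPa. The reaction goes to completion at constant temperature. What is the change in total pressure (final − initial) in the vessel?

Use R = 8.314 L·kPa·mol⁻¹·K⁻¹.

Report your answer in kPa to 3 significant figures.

34.9 kPa

At constant T and V, P ∝ n(gas): 2 mol gas → 3 mol gas.
P_final = (3/2) × 69.7 = 104.6 kPa; ΔP = 104.6 − 69.7 = 34.90 kPa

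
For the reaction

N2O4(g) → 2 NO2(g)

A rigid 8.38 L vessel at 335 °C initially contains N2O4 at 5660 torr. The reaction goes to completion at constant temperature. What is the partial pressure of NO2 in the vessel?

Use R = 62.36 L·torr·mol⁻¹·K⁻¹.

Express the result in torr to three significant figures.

n(N2O4)₀ = PV/RT = (5660 × 8.38) / (62.36 × 608.15) = 1.251 mol
n(NO2) = (2/1) × 1.251 = 2.502 mol
P(NO2) = nRT/V = 2.502 × 62.36 × 608.15 / 8.38 = 11320 torr

11300 torr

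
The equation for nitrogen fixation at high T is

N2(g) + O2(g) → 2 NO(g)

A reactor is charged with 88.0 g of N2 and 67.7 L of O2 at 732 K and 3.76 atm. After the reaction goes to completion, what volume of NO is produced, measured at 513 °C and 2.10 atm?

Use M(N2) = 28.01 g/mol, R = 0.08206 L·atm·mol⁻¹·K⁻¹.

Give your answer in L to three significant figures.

n(N2) = 88.0 / 28.01 = 3.142 mol
n(O2) = PV/RT = (3.76 × 67.7) / (0.08206 × 732) = 4.238 mol
For 3.142 mol N2, stoichiometry requires (1/1) × 3.142 = 3.142 mol O2; 4.238 mol is available, so N2 is limiting.
n(NO) = (2/1) × 3.142 = 6.284 mol
V(NO) = nRT/P = 6.284 × 0.08206 × 786.15 / 2.10 = 193.0 L

193 L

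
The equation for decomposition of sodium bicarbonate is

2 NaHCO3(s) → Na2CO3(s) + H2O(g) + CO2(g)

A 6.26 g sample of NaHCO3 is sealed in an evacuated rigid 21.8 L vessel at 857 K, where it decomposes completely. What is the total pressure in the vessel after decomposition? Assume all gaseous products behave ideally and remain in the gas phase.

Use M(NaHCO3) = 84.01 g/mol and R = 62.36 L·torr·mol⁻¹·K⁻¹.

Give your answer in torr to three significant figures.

183 torr

n(NaHCO3) = 6.26 / 84.01 = 0.07451 mol
n(gas produced) = (2/2) × 0.07451 = 0.07451 mol
P = nRT/V = 0.07451 × 62.36 × 857 / 21.8 = 182.7 torr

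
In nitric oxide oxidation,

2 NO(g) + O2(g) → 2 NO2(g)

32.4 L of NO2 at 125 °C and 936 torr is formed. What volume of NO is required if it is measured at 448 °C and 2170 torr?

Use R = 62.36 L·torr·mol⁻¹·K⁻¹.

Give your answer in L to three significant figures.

25.3 L

n(NO2) = PV/RT = (936 × 32.4) / (62.36 × 398.15) = 1.221 mol
n(NO) = (2/2) × 1.221 = 1.221 mol
V = nRT/P = 1.221 × 62.36 × 721.15 / 2170 = 25.30 L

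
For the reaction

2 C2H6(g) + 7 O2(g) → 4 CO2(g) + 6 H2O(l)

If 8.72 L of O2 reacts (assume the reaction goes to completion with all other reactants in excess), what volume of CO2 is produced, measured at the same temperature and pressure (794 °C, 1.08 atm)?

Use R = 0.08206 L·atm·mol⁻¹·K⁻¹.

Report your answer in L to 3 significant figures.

4.98 L

At constant T and P, gas volumes are in the mole ratio: V(CO2) = (4/7) × 8.72 = 4.983 L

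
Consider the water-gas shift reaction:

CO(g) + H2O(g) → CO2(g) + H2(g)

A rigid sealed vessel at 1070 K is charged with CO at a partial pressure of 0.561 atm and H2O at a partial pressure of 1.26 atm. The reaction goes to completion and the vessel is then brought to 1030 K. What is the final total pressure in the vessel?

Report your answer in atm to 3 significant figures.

At constant V, partial pressures at 1070 K are proportional to moles, so apply stoichiometry directly to pressures.
P(H2O) required for 0.561 atm of CO = (1/1) × 0.561 = 0.5610 atm; available 1.26 atm, so CO is limiting.
P(H2O) remaining = 1.26 − (1/1) × 0.561 = 0.6990 atm
P(gaseous products) = (1+1)/1 × 0.561 = 1.122 atm
P_total at 1070 K = 0.6990 + 1.122 = 1.821 atm
Scaling to 1030 K: P = 1.821 × 1030/1070 = 1.753 atm

1.75 atm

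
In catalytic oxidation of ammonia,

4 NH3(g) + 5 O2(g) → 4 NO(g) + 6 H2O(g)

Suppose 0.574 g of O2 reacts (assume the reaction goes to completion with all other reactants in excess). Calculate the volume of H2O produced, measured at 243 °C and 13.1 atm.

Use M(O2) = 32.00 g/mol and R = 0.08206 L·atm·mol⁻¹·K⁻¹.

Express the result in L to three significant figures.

0.0696 L

n(O2) = 0.5740 / 32.00 = 0.01794 mol
n(H2O) = (6/5) × 0.01794 = 0.02153 mol
V = nRT/P = 0.02153 × 0.08206 × 516.15 / 13.1 = 0.06961 L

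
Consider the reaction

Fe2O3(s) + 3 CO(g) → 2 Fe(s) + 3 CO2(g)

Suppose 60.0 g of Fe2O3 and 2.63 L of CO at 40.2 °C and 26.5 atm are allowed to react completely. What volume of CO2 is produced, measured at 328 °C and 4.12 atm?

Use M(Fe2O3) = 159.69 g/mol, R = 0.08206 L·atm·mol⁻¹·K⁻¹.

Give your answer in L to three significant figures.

n(Fe2O3) = 60.0 / 159.69 = 0.3757 mol
n(CO) = PV/RT = (26.5 × 2.63) / (0.08206 × 313.35) = 2.710 mol
For 0.3757 mol Fe2O3, stoichiometry requires (3/1) × 0.3757 = 1.127 mol CO; 2.710 mol is available, so Fe2O3 is limiting.
n(CO2) = (3/1) × 0.3757 = 1.127 mol
V(CO2) = nRT/P = 1.127 × 0.08206 × 601.15 / 4.12 = 13.49 L

13.5 L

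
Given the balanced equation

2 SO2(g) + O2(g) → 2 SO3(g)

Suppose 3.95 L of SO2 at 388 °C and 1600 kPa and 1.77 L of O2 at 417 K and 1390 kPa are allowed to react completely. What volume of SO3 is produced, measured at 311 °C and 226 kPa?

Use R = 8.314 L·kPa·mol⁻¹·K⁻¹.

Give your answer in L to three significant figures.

24.7 L

n(SO2) = PV/RT = (1600 × 3.95) / (8.314 × 661.15) = 1.150 mol
n(O2) = PV/RT = (1390 × 1.77) / (8.314 × 417) = 0.7096 mol
For 1.150 mol SO2, stoichiometry requires (1/2) × 1.150 = 0.5750 mol O2; 0.7096 mol is available, so SO2 is limiting.
n(SO3) = (2/2) × 1.150 = 1.150 mol
V(SO3) = nRT/P = 1.150 × 8.314 × 584.15 / 226 = 24.71 L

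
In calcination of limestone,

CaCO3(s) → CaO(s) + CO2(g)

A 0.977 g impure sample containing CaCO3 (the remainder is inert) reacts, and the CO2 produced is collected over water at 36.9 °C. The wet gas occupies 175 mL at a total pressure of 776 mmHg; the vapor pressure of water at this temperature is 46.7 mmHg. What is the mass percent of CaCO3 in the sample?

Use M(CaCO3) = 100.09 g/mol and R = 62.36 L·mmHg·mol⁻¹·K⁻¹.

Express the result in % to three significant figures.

67.6 %

P(CO2) = 776 − 46.7 = 729.3 mmHg
n(CO2) = PV/RT = (729.3 × 0.1750) / (62.36 × 310.05) = 0.006601 mol
n(CaCO3) = (1/1) × 0.006601 = 0.006601 mol
m(CaCO3) = 0.006601 × 100.09 = 0.6607 g
%CaCO3 = 0.6607 / 0.977 × 100 = 67.63%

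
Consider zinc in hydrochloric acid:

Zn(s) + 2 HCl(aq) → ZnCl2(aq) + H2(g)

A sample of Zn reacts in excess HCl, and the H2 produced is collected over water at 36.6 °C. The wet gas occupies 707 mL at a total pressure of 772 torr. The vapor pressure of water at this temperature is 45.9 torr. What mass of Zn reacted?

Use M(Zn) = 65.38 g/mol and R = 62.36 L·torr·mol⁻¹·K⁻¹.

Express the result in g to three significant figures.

1.74 g

P(H2) = 772 − 45.9 = 726.1 torr
n(H2) = PV/RT = (726.1 × 0.7070) / (62.36 × 309.75) = 0.02658 mol
n(Zn) = (1/1) × 0.02658 = 0.02658 mol
m(Zn) = 0.02658 × 65.38 = 1.738 g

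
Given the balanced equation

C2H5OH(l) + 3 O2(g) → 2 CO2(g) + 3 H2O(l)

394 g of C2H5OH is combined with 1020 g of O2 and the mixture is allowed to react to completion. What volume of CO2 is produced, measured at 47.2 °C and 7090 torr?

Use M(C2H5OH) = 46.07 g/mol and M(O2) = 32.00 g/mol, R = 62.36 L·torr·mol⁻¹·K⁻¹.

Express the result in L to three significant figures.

n(C2H5OH) = 394 / 46.07 = 8.552 mol
n(O2) = 1020 / 32.00 = 31.88 mol
For 8.552 mol C2H5OH, stoichiometry requires (3/1) × 8.552 = 25.66 mol O2; 31.88 mol is available, so C2H5OH is limiting.
n(CO2) = (2/1) × 8.552 = 17.10 mol
V(CO2) = nRT/P = 17.10 × 62.36 × 320.35 / 7090 = 48.18 L

48.2 L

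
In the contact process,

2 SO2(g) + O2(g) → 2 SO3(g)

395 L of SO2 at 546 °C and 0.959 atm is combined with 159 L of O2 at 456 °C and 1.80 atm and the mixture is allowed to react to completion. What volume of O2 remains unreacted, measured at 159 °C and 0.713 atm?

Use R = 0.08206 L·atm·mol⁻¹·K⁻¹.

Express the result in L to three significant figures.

97.8 L

n(SO2) = PV/RT = (0.959 × 395) / (0.08206 × 819.15) = 5.635 mol
n(O2) = PV/RT = (1.80 × 159) / (0.08206 × 729.15) = 4.783 mol
For 5.635 mol SO2, stoichiometry requires (1/2) × 5.635 = 2.817 mol O2; 4.783 mol is available, so SO2 is limiting.
n(O2) consumed = (1/2) × 5.635 = 2.817 mol; remaining = 4.783 − 2.817 = 1.966 mol
V(O2) = nRT/P = 1.966 × 0.08206 × 432.15 / 0.713 = 97.78 L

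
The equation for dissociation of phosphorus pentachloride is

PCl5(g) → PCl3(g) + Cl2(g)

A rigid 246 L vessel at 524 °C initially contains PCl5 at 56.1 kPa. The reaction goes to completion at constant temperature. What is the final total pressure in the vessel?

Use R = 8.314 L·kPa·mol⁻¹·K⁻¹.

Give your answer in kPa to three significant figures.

112 kPa

At constant T and V, P ∝ n(gas): 1 mol gas → 2 mol gas.
P_final = (2/1) × 56.1 = 112.2 kPa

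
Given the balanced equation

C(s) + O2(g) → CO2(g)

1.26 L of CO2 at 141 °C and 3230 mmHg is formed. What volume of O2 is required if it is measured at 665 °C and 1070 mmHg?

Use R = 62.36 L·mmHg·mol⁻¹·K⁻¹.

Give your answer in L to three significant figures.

8.62 L

n(CO2) = PV/RT = (3230 × 1.26) / (62.36 × 414.15) = 0.1576 mol
n(O2) = (1/1) × 0.1576 = 0.1576 mol
V = nRT/P = 0.1576 × 62.36 × 938.15 / 1070 = 8.617 L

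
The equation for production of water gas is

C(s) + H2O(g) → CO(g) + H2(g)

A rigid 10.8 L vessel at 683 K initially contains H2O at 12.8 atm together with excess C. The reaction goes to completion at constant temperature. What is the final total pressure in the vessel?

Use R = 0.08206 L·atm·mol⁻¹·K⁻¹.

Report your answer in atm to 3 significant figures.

Rigid vessel, constant T ⇒ P scales with total gas moles (1 → 2).
P_final = (2/1) × 12.8 = 25.60 atm

25.6 atm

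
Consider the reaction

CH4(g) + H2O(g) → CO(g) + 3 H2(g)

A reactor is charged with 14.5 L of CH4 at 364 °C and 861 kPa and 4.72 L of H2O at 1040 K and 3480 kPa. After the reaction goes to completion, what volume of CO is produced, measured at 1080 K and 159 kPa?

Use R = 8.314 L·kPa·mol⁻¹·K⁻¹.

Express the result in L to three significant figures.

107 L

n(CH4) = PV/RT = (861 × 14.5) / (8.314 × 637.15) = 2.357 mol
n(H2O) = PV/RT = (3480 × 4.72) / (8.314 × 1040) = 1.900 mol
For 2.357 mol CH4, stoichiometry requires (1/1) × 2.357 = 2.357 mol H2O; 1.900 mol is available, so H2O is limiting.
n(CO) = (1/1) × 1.900 = 1.900 mol
V(CO) = nRT/P = 1.900 × 8.314 × 1080 / 159 = 107.3 L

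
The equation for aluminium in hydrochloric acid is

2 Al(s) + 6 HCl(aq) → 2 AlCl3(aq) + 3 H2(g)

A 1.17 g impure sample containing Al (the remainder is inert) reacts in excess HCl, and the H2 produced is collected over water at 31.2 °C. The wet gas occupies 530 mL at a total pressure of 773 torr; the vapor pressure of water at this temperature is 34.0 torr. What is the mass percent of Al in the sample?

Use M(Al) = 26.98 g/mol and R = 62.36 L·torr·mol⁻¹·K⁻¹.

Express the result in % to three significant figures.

31.7 %

P(H2) = 773 − 34.0 = 739.0 torr
n(H2) = PV/RT = (739.0 × 0.5300) / (62.36 × 304.35) = 0.02064 mol
n(Al) = (2/3) × 0.02064 = 0.01376 mol
m(Al) = 0.01376 × 26.98 = 0.3712 g
%Al = 0.3712 / 1.17 × 100 = 31.73%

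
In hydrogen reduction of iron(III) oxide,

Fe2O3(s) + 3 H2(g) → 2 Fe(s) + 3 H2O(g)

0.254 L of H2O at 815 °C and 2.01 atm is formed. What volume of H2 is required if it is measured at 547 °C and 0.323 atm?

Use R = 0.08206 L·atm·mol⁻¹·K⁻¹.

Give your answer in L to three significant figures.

n(H2O) = PV/RT = (2.01 × 0.254) / (0.08206 × 1088.15) = 0.005718 mol
n(H2) = (3/3) × 0.005718 = 0.005718 mol
V = nRT/P = 0.005718 × 0.08206 × 820.15 / 0.323 = 1.191 L

1.19 L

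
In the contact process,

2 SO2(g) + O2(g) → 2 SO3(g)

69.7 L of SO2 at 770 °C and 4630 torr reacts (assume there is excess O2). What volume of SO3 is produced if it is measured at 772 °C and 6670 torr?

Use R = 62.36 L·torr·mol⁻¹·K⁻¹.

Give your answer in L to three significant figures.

n(SO2) = PV/RT = (4630 × 69.7) / (62.36 × 1043.15) = 4.961 mol
n(SO3) = (2/2) × 4.961 = 4.961 mol
V = nRT/P = 4.961 × 62.36 × 1045.15 / 6670 = 48.48 L

48.5 L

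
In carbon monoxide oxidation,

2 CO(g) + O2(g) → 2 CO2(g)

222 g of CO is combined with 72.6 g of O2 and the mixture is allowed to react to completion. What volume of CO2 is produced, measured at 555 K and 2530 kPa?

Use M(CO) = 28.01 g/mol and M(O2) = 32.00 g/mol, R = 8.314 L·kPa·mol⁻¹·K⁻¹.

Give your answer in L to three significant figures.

8.28 L

n(CO) = 222 / 28.01 = 7.926 mol
n(O2) = 72.6 / 32.00 = 2.269 mol
For 7.926 mol CO, stoichiometry requires (1/2) × 7.926 = 3.963 mol O2; 2.269 mol is available, so O2 is limiting.
n(CO2) = (2/1) × 2.269 = 4.538 mol
V(CO2) = nRT/P = 4.538 × 8.314 × 555 / 2530 = 8.277 L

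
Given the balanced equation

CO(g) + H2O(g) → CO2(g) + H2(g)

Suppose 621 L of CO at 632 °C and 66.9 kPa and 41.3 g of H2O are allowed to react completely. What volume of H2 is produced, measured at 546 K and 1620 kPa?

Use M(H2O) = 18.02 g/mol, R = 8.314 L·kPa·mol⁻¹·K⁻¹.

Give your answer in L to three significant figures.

6.42 L

n(CO) = PV/RT = (66.9 × 621) / (8.314 × 905.15) = 5.521 mol
n(H2O) = 41.3 / 18.02 = 2.292 mol
For 5.521 mol CO, stoichiometry requires (1/1) × 5.521 = 5.521 mol H2O; 2.292 mol is available, so H2O is limiting.
n(H2) = (1/1) × 2.292 = 2.292 mol
V(H2) = nRT/P = 2.292 × 8.314 × 546 / 1620 = 6.422 L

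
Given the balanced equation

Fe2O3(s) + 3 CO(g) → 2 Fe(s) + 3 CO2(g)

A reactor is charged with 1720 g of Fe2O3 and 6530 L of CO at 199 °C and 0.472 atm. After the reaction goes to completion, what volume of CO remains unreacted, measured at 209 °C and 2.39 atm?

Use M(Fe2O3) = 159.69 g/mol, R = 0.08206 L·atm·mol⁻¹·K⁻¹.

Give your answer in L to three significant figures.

782 L

n(Fe2O3) = 1720 / 159.69 = 10.77 mol
n(CO) = PV/RT = (0.472 × 6530) / (0.08206 × 472.15) = 79.55 mol
For 10.77 mol Fe2O3, stoichiometry requires (3/1) × 10.77 = 32.31 mol CO; 79.55 mol is available, so Fe2O3 is limiting.
n(CO) consumed = (3/1) × 10.77 = 32.31 mol; remaining = 79.55 − 32.31 = 47.24 mol
V(CO) = nRT/P = 47.24 × 0.08206 × 482.15 / 2.39 = 782.0 L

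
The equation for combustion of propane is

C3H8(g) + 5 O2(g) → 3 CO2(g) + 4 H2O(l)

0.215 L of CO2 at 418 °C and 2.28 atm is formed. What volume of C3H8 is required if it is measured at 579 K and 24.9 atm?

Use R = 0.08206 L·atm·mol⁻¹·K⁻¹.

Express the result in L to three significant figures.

0.00550 L

n(CO2) = PV/RT = (2.28 × 0.215) / (0.08206 × 691.15) = 0.008643 mol
n(C3H8) = (1/3) × 0.008643 = 0.002881 mol
V = nRT/P = 0.002881 × 0.08206 × 579 / 24.9 = 0.005497 L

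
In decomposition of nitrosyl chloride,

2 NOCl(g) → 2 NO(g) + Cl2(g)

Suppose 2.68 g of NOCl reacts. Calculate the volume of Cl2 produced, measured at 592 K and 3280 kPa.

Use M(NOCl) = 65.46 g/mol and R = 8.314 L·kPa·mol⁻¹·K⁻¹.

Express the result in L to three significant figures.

0.0307 L

n(NOCl) = 2.680 / 65.46 = 0.04094 mol
n(Cl2) = (1/2) × 0.04094 = 0.02047 mol
V = nRT/P = 0.02047 × 8.314 × 592 / 3280 = 0.03072 L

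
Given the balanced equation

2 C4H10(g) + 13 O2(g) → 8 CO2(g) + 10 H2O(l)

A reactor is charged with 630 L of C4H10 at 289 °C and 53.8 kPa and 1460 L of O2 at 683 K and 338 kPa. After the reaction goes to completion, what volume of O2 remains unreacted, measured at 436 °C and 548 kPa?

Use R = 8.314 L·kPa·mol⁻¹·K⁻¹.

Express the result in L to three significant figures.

428 L

n(C4H10) = PV/RT = (53.8 × 630) / (8.314 × 562.15) = 7.252 mol
n(O2) = PV/RT = (338 × 1460) / (8.314 × 683) = 86.90 mol
For 7.252 mol C4H10, stoichiometry requires (13/2) × 7.252 = 47.14 mol O2; 86.90 mol is available, so C4H10 is limiting.
n(O2) consumed = (13/2) × 7.252 = 47.14 mol; remaining = 86.90 − 47.14 = 39.76 mol
V(O2) = nRT/P = 39.76 × 8.314 × 709.15 / 548 = 427.8 L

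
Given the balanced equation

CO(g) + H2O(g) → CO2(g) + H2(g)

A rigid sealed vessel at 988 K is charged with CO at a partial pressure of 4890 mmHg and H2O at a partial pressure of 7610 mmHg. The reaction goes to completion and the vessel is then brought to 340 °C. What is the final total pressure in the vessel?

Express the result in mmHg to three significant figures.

Because the vessel is rigid and T is held at 988 K, work the stoichiometry in partial pressures (P_i = n_iRT/V).
P(H2O) required for 4890 mmHg of CO = (1/1) × 4890 = 4890 mmHg; available 7610 mmHg, so CO is limiting.
P(H2O) remaining = 7610 − (1/1) × 4890 = 2720 mmHg
P(gaseous products) = (1+1)/1 × 4890 = 9780 mmHg
P_total at 988 K = 2720 + 9780 = 12500 mmHg
Scaling to 340 °C: P = 12500 × 613.15/988 = 7757 mmHg

7760 mmHg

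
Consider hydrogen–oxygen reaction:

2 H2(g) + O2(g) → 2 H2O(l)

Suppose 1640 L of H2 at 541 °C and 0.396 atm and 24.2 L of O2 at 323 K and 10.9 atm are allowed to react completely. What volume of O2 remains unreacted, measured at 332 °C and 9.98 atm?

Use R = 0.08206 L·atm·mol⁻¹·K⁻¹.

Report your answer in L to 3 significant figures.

25.3 L

n(H2) = PV/RT = (0.396 × 1640) / (0.08206 × 814.15) = 9.721 mol
n(O2) = PV/RT = (10.9 × 24.2) / (0.08206 × 323) = 9.952 mol
For 9.721 mol H2, stoichiometry requires (1/2) × 9.721 = 4.861 mol O2; 9.952 mol is available, so H2 is limiting.
n(O2) consumed = (1/2) × 9.721 = 4.861 mol; remaining = 9.952 − 4.861 = 5.091 mol
V(O2) = nRT/P = 5.091 × 0.08206 × 605.15 / 9.98 = 25.33 L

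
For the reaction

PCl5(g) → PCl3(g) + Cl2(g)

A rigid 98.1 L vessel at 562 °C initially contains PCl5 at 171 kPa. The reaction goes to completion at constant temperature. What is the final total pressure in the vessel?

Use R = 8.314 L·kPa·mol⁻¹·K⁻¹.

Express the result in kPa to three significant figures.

Rigid vessel, constant T ⇒ P scales with total gas moles (1 → 2).
P_final = (2/1) × 171 = 342.0 kPa

342 kPa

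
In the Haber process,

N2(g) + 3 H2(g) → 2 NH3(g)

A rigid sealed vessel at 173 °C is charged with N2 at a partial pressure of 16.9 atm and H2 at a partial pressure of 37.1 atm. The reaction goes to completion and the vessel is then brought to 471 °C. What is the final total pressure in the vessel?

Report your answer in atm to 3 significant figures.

48.8 atm

With V and T fixed, P_i ∝ n_i, so the mole ratios apply directly to partial pressures at 173 °C.
P(H2) required for 16.9 atm of N2 = (3/1) × 16.9 = 50.70 atm; available 37.1 atm, so H2 is limiting.
P(N2) remaining = 16.9 − (1/3) × 37.1 = 4.533 atm
P(gaseous products) = (2)/3 × 37.1 = 24.73 atm
P_total at 173 °C = 4.533 + 24.73 = 29.26 atm
Scaling to 471 °C: P = 29.26 × 744.15/446.15 = 48.80 atm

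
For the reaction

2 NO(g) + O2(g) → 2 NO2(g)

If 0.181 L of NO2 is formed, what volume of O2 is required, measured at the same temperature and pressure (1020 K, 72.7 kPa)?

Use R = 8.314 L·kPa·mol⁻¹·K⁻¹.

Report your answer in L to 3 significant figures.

0.0905 L

At constant T and P, gas volumes are in the mole ratio: V(O2) = (1/2) × 0.181 = 0.09050 L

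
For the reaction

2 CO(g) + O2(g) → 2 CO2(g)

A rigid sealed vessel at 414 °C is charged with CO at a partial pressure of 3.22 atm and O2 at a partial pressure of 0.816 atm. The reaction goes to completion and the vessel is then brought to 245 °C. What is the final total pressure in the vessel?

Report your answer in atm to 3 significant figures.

At constant V, partial pressures at 414 °C are proportional to moles, so apply stoichiometry directly to pressures.
P(O2) required for 3.22 atm of CO = (1/2) × 3.22 = 1.610 atm; available 0.816 atm, so O2 is limiting.
P(CO) remaining = 3.22 − (2/1) × 0.816 = 1.588 atm
P(gaseous products) = (2)/1 × 0.816 = 1.632 atm
P_total at 414 °C = 1.588 + 1.632 = 3.220 atm
Scaling to 245 °C: P = 3.220 × 518.15/687.15 = 2.428 atm

2.43 atm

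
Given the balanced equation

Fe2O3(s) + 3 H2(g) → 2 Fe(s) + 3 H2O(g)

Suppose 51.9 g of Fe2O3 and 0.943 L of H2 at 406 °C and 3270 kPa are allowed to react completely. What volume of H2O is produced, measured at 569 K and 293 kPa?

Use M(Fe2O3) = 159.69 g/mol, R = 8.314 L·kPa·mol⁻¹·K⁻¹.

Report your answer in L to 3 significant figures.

8.82 L

n(Fe2O3) = 51.9 / 159.69 = 0.3250 mol
n(H2) = PV/RT = (3270 × 0.943) / (8.314 × 679.15) = 0.5461 mol
For 0.3250 mol Fe2O3, stoichiometry requires (3/1) × 0.3250 = 0.9750 mol H2; 0.5461 mol is available, so H2 is limiting.
n(H2O) = (3/3) × 0.5461 = 0.5461 mol
V(H2O) = nRT/P = 0.5461 × 8.314 × 569 / 293 = 8.817 L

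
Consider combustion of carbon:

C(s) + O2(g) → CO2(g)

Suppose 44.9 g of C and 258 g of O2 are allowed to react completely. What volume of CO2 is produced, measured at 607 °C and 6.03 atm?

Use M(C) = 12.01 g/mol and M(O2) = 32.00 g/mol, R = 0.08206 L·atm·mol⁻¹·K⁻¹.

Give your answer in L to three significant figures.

44.8 L

n(C) = 44.9 / 12.01 = 3.739 mol
n(O2) = 258 / 32.00 = 8.062 mol
For 3.739 mol C, stoichiometry requires (1/1) × 3.739 = 3.739 mol O2; 8.062 mol is available, so C is limiting.
n(CO2) = (1/1) × 3.739 = 3.739 mol
V(CO2) = nRT/P = 3.739 × 0.08206 × 880.15 / 6.03 = 44.78 L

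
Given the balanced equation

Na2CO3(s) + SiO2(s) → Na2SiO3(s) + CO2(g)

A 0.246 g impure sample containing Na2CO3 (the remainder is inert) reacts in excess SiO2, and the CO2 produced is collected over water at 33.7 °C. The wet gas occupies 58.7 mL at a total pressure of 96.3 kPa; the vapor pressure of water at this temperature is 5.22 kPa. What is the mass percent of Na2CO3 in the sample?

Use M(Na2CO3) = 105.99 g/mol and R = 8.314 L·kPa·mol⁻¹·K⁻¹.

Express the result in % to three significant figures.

90.3 %

P(CO2) = 96.3 − 5.22 = 91.08 kPa
n(CO2) = PV/RT = (91.08 × 0.05870) / (8.314 × 306.85) = 0.002096 mol
n(Na2CO3) = (1/1) × 0.002096 = 0.002096 mol
m(Na2CO3) = 0.002096 × 105.99 = 0.2222 g
%Na2CO3 = 0.2222 / 0.246 × 100 = 90.33%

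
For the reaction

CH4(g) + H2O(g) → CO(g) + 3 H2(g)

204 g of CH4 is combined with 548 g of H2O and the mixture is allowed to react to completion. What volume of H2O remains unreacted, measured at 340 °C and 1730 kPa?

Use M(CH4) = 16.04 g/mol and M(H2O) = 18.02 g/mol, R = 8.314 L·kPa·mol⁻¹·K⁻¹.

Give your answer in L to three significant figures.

n(CH4) = 204 / 16.04 = 12.72 mol
n(H2O) = 548 / 18.02 = 30.41 mol
For 12.72 mol CH4, stoichiometry requires (1/1) × 12.72 = 12.72 mol H2O; 30.41 mol is available, so CH4 is limiting.
n(H2O) consumed = (1/1) × 12.72 = 12.72 mol; remaining = 30.41 − 12.72 = 17.69 mol
V(H2O) = nRT/P = 17.69 × 8.314 × 613.15 / 1730 = 52.13 L

52.1 L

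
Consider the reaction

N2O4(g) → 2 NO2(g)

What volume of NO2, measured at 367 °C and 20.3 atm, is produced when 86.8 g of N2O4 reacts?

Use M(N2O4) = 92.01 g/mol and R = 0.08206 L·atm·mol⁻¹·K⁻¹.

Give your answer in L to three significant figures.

n(N2O4) = 86.80 / 92.01 = 0.9434 mol
n(NO2) = (2/1) × 0.9434 = 1.887 mol
V = nRT/P = 1.887 × 0.08206 × 640.15 / 20.3 = 4.883 L

4.88 L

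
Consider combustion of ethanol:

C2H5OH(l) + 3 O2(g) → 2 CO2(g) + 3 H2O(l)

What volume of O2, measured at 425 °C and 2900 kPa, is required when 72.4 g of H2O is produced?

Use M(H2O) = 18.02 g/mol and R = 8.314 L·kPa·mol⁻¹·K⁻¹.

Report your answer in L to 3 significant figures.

n(H2O) = 72.40 / 18.02 = 4.018 mol
n(O2) = (3/3) × 4.018 = 4.018 mol
V = nRT/P = 4.018 × 8.314 × 698.15 / 2900 = 8.042 L

8.04 L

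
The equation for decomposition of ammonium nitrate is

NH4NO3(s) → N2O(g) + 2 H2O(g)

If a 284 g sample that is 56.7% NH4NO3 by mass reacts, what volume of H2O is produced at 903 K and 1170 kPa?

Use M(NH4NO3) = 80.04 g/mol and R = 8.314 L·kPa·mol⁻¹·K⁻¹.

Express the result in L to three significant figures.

25.8 L

mass of NH4NO3 = 284 × 56.7/100 = 161.0 g
n(NH4NO3) = 161.0 / 80.04 = 2.011 mol
n(H2O) = (2/1) × 2.011 = 4.022 mol
V = nRT/P = 4.022 × 8.314 × 903 / 1170 = 25.81 L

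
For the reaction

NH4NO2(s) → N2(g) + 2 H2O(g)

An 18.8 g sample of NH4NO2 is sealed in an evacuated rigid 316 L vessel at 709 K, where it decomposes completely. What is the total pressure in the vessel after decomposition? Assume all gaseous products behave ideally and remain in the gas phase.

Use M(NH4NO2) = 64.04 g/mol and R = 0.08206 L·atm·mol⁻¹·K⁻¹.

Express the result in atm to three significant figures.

n(NH4NO2) = 18.8 / 64.04 = 0.2936 mol
n(gas produced) = (3/1) × 0.2936 = 0.8808 mol
P = nRT/V = 0.8808 × 0.08206 × 709 / 316 = 0.1622 atm

0.162 atm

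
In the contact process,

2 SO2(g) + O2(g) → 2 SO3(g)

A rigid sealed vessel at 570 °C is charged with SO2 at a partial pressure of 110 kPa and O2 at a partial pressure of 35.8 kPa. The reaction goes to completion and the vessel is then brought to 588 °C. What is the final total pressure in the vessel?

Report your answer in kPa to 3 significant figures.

Because the vessel is rigid and T is held at 570 °C, work the stoichiometry in partial pressures (P_i = n_iRT/V).
P(O2) required for 110 kPa of SO2 = (1/2) × 110 = 55.00 kPa; available 35.8 kPa, so O2 is limiting.
P(SO2) remaining = 110 − (2/1) × 35.8 = 38.40 kPa
P(gaseous products) = (2)/1 × 35.8 = 71.60 kPa
P_total at 570 °C = 38.40 + 71.60 = 110.0 kPa
Scaling to 588 °C: P = 110.0 × 861.15/843.15 = 112.3 kPa

112 kPa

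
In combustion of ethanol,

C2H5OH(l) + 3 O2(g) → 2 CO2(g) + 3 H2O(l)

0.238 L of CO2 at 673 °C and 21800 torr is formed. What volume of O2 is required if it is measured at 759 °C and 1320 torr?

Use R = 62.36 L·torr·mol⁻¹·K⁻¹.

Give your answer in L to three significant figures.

6.43 L

n(CO2) = PV/RT = (21800 × 0.238) / (62.36 × 946.15) = 0.08794 mol
n(O2) = (3/2) × 0.08794 = 0.1319 mol
V = nRT/P = 0.1319 × 62.36 × 1032.15 / 1320 = 6.432 L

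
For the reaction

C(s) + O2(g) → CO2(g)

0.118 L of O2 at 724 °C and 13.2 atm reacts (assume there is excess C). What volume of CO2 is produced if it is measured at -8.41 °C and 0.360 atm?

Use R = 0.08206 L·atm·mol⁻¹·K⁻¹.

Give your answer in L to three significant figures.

n(O2) = PV/RT = (13.2 × 0.118) / (0.08206 × 997.15) = 0.01904 mol
n(CO2) = (1/1) × 0.01904 = 0.01904 mol
V = nRT/P = 0.01904 × 0.08206 × 264.74 / 0.360 = 1.149 L

1.15 L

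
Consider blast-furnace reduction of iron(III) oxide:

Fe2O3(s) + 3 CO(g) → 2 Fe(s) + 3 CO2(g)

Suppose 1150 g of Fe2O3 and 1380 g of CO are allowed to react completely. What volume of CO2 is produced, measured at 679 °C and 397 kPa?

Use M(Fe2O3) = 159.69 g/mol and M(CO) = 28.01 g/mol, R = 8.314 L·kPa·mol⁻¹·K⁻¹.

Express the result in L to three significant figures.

n(Fe2O3) = 1150 / 159.69 = 7.201 mol
n(CO) = 1380 / 28.01 = 49.27 mol
For 7.201 mol Fe2O3, stoichiometry requires (3/1) × 7.201 = 21.60 mol CO; 49.27 mol is available, so Fe2O3 is limiting.
n(CO2) = (3/1) × 7.201 = 21.60 mol
V(CO2) = nRT/P = 21.60 × 8.314 × 952.15 / 397 = 430.7 L

431 L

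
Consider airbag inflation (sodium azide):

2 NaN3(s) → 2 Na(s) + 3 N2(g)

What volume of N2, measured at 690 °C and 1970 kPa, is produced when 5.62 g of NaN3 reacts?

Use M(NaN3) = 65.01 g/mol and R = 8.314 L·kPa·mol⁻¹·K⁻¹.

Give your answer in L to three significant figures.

n(NaN3) = 5.620 / 65.01 = 0.08645 mol
n(N2) = (3/2) × 0.08645 = 0.1297 mol
V = nRT/P = 0.1297 × 8.314 × 963.15 / 1970 = 0.5272 L

0.527 L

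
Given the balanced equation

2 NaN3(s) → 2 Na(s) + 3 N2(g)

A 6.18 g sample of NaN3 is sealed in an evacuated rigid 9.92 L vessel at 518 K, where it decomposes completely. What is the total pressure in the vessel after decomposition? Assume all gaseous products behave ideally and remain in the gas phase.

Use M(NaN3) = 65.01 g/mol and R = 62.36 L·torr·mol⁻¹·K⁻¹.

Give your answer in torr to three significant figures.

464 torr

n(NaN3) = 6.18 / 65.01 = 0.09506 mol
n(gas produced) = (3/2) × 0.09506 = 0.1426 mol
P = nRT/V = 0.1426 × 62.36 × 518 / 9.92 = 464.3 torr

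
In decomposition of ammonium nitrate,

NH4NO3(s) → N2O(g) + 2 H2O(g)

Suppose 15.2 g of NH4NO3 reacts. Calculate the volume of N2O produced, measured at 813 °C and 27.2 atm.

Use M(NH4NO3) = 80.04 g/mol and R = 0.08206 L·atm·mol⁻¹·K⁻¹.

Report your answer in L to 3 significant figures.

n(NH4NO3) = 15.20 / 80.04 = 0.1899 mol
n(N2O) = (1/1) × 0.1899 = 0.1899 mol
V = nRT/P = 0.1899 × 0.08206 × 1086.15 / 27.2 = 0.6223 L

0.622 L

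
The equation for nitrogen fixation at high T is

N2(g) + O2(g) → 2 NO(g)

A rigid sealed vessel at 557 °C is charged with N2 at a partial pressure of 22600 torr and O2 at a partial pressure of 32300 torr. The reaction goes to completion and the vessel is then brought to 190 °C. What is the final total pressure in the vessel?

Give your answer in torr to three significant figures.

At constant V, partial pressures at 557 °C are proportional to moles, so apply stoichiometry directly to pressures.
P(O2) required for 22600 torr of N2 = (1/1) × 22600 = 22600 torr; available 32300 torr, so N2 is limiting.
P(O2) remaining = 32300 − (1/1) × 22600 = 9700 torr
P(gaseous products) = (2)/1 × 22600 = 45200 torr
P_total at 557 °C = 9700 + 45200 = 54900 torr
Scaling to 190 °C: P = 54900 × 463.15/830.15 = 30630 torr

30600 torr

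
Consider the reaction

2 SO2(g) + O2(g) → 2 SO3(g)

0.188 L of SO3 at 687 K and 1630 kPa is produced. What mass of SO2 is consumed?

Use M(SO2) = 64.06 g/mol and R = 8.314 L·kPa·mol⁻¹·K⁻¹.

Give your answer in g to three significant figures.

n(SO3) = PV/RT = (1630 × 0.188) / (8.314 × 687) = 0.05365 mol
n(SO2) = (2/2) × 0.05365 = 0.05365 mol
m(SO2) = 0.05365 × 64.06 = 3.437 g

3.44 g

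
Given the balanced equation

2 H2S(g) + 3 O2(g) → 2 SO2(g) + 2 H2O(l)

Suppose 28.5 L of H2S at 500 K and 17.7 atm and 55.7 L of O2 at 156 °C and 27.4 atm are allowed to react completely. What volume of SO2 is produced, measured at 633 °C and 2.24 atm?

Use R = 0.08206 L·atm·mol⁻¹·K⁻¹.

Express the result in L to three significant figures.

408 L

n(H2S) = PV/RT = (17.7 × 28.5) / (0.08206 × 500) = 12.29 mol
n(O2) = PV/RT = (27.4 × 55.7) / (0.08206 × 429.15) = 43.34 mol
For 12.29 mol H2S, stoichiometry requires (3/2) × 12.29 = 18.43 mol O2; 43.34 mol is available, so H2S is limiting.
n(SO2) = (2/2) × 12.29 = 12.29 mol
V(SO2) = nRT/P = 12.29 × 0.08206 × 906.15 / 2.24 = 408.0 L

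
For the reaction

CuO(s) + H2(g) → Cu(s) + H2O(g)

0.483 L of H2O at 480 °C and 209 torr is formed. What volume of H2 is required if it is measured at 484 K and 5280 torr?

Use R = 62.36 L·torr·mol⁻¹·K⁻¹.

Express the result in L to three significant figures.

0.0123 L

n(H2O) = PV/RT = (209 × 0.483) / (62.36 × 753.15) = 0.002149 mol
n(H2) = (1/1) × 0.002149 = 0.002149 mol
V = nRT/P = 0.002149 × 62.36 × 484 / 5280 = 0.01228 L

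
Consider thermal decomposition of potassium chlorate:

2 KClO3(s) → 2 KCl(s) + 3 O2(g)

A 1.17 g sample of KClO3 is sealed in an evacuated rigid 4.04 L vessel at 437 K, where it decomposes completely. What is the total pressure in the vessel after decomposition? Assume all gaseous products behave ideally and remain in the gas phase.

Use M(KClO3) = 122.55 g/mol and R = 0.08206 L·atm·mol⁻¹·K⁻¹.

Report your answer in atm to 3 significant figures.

n(KClO3) = 1.17 / 122.55 = 0.009547 mol
n(gas produced) = (3/2) × 0.009547 = 0.01432 mol
P = nRT/V = 0.01432 × 0.08206 × 437 / 4.04 = 0.1271 atm

0.127 atm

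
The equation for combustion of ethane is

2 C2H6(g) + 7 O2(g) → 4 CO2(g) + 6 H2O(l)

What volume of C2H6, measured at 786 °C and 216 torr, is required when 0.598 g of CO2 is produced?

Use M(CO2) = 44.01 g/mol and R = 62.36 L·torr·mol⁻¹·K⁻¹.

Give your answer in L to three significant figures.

n(CO2) = 0.5980 / 44.01 = 0.01359 mol
n(C2H6) = (2/4) × 0.01359 = 0.006795 mol
V = nRT/P = 0.006795 × 62.36 × 1059.15 / 216 = 2.078 L

2.08 L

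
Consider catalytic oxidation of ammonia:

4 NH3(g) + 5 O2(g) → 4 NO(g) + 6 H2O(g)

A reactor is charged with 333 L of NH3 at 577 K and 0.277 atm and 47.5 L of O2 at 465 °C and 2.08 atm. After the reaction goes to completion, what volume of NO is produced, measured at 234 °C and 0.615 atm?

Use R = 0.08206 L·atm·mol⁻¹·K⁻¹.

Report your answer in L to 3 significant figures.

n(NH3) = PV/RT = (0.277 × 333) / (0.08206 × 577) = 1.948 mol
n(O2) = PV/RT = (2.08 × 47.5) / (0.08206 × 738.15) = 1.631 mol
For 1.948 mol NH3, stoichiometry requires (5/4) × 1.948 = 2.435 mol O2; 1.631 mol is available, so O2 is limiting.
n(NO) = (4/5) × 1.631 = 1.305 mol
V(NO) = nRT/P = 1.305 × 0.08206 × 507.15 / 0.615 = 88.31 L

88.3 L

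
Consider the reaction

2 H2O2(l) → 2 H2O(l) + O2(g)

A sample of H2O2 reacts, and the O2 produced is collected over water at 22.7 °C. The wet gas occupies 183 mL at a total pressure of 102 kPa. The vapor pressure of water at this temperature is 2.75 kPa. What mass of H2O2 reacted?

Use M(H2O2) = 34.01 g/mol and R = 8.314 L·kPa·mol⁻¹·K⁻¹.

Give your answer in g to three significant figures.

P(O2) = 102 − 2.75 = 99.25 kPa
n(O2) = PV/RT = (99.25 × 0.1830) / (8.314 × 295.85) = 0.007384 mol
n(H2O2) = (2/1) × 0.007384 = 0.01477 mol
m(H2O2) = 0.01477 × 34.01 = 0.5023 g

0.502 g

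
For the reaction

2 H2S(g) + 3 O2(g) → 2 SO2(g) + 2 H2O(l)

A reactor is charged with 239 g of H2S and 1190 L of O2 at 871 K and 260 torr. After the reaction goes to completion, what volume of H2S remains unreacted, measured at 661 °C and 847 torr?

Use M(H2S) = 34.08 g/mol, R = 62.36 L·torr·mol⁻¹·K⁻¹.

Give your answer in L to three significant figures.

n(H2S) = 239 / 34.08 = 7.013 mol
n(O2) = PV/RT = (260 × 1190) / (62.36 × 871) = 5.696 mol
For 7.013 mol H2S, stoichiometry requires (3/2) × 7.013 = 10.52 mol O2; 5.696 mol is available, so O2 is limiting.
n(H2S) consumed = (2/3) × 5.696 = 3.797 mol; remaining = 7.013 − 3.797 = 3.216 mol
V(H2S) = nRT/P = 3.216 × 62.36 × 934.15 / 847 = 221.2 L

221 L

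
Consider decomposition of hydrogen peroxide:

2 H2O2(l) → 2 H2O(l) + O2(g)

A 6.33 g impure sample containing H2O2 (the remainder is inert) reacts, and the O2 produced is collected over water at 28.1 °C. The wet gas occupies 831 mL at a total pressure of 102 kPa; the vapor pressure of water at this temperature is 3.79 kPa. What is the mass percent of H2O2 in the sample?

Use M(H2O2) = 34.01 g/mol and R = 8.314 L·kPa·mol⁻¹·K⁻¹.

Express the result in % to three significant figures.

P(O2) = 102 − 3.79 = 98.21 kPa
n(O2) = PV/RT = (98.21 × 0.8310) / (8.314 × 301.25) = 0.03259 mol
n(H2O2) = (2/1) × 0.03259 = 0.06518 mol
m(H2O2) = 0.06518 × 34.01 = 2.217 g
%H2O2 = 2.217 / 6.33 × 100 = 35.02%

35.0 %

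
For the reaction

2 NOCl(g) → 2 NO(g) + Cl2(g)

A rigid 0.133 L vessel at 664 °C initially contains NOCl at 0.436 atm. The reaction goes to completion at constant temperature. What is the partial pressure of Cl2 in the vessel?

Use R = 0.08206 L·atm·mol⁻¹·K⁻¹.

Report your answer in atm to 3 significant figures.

0.218 atm

n(NOCl)₀ = PV/RT = (0.436 × 0.133) / (0.08206 × 937.15) = 0.0007540 mol
n(Cl2) = (1/2) × 0.0007540 = 0.0003770 mol
P(Cl2) = nRT/V = 0.0003770 × 0.08206 × 937.15 / 0.133 = 0.2180 atm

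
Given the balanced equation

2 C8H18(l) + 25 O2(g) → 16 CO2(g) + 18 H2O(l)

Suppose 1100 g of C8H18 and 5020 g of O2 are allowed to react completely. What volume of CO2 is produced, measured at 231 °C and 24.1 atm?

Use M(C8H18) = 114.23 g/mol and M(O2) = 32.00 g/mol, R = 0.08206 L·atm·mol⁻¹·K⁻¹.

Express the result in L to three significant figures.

132 L

n(C8H18) = 1100 / 114.23 = 9.630 mol
n(O2) = 5020 / 32.00 = 156.9 mol
For 9.630 mol C8H18, stoichiometry requires (25/2) × 9.630 = 120.4 mol O2; 156.9 mol is available, so C8H18 is limiting.
n(CO2) = (16/2) × 9.630 = 77.04 mol
V(CO2) = nRT/P = 77.04 × 0.08206 × 504.15 / 24.1 = 132.2 L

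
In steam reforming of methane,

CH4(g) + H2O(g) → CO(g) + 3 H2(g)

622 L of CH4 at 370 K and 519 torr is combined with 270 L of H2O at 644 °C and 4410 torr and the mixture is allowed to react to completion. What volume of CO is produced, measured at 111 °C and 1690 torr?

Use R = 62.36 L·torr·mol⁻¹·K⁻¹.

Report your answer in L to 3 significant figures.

198 L

n(CH4) = PV/RT = (519 × 622) / (62.36 × 370) = 13.99 mol
n(H2O) = PV/RT = (4410 × 270) / (62.36 × 917.15) = 20.82 mol
For 13.99 mol CH4, stoichiometry requires (1/1) × 13.99 = 13.99 mol H2O; 20.82 mol is available, so CH4 is limiting.
n(CO) = (1/1) × 13.99 = 13.99 mol
V(CO) = nRT/P = 13.99 × 62.36 × 384.15 / 1690 = 198.3 L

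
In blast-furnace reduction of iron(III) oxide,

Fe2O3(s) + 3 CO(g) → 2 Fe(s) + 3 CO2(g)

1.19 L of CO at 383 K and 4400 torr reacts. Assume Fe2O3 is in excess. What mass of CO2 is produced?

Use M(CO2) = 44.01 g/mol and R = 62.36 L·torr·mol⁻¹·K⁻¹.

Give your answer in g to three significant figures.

9.65 g

n(CO) = PV/RT = (4400 × 1.19) / (62.36 × 383) = 0.2192 mol
n(CO2) = (3/3) × 0.2192 = 0.2192 mol
m(CO2) = 0.2192 × 44.01 = 9.647 g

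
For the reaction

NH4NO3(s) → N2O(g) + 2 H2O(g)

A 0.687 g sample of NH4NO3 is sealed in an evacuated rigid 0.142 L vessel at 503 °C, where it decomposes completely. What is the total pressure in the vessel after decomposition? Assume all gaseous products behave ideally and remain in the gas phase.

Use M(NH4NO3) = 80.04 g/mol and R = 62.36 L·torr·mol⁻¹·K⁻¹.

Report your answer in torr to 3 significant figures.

n(NH4NO3) = 0.687 / 80.04 = 0.008583 mol
n(gas produced) = (3/1) × 0.008583 = 0.02575 mol
P = nRT/V = 0.02575 × 62.36 × 776.15 / 0.142 = 8777 torr

8780 torr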